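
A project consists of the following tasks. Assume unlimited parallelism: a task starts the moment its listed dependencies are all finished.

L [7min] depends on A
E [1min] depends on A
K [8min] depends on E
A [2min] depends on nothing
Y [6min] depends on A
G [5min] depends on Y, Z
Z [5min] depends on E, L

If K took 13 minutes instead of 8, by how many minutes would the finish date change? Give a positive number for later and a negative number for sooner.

0

As given, the longest chain is A→L→Z→G = 2+7+5+5 = 19, so the finish is 19 minutes.
K is off the critical path — its longest chain is 11 minutes, giving 8 of slack.
No other chain overtakes it, so the finish is 19 minutes.
Change in finish: 19 − 19 = +0 minutes.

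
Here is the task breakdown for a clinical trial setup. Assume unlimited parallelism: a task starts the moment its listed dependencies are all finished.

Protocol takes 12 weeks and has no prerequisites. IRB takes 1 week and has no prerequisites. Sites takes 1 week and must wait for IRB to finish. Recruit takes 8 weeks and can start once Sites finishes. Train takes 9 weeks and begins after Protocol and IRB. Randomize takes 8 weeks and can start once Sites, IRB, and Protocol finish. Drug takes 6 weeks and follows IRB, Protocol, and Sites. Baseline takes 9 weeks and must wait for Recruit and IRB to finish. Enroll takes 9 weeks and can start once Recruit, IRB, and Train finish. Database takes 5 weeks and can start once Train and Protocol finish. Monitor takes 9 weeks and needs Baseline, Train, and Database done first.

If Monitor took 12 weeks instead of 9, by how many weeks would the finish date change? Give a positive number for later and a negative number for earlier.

3

Critical path before the change: Protocol→Train→Database→Monitor = 12+9+5+9 = 35 giving 35 weeks.
Monitor is on the critical path; changing it to 12 makes that path 38 weeks.
The critical path is still Protocol→Train→Database→Monitor; finish is now 38 weeks.
Change in finish: 38 − 35 = +3 weeks.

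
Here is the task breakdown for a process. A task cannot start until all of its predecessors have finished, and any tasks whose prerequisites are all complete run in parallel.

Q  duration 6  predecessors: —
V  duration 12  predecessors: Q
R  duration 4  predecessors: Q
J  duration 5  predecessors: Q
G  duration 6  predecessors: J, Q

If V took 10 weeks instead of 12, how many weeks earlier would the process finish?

1

The binding path is Q→V = 6+12 = 18; finish at 18 weeks.
V lies on that path, so at 10 weeks the path becomes 16 weeks.
The binding chain switches to Q→J→G = 6+5+6 = 17; finish 17 weeks.
Change in finish: 17 − 18 = -1 weeks.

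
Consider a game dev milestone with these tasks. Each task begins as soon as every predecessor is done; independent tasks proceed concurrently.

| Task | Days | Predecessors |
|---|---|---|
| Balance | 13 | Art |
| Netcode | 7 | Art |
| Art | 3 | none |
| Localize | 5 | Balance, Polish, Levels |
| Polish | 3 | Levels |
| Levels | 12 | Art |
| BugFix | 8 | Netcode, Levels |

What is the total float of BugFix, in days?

Art→Levels→Polish→Localize = 3+12+3+5 = 23 sets the makespan at 23 days.
The longest chain containing BugFix totals 23 days.
Slack of BugFix = 15 − 15 = 0 days.

0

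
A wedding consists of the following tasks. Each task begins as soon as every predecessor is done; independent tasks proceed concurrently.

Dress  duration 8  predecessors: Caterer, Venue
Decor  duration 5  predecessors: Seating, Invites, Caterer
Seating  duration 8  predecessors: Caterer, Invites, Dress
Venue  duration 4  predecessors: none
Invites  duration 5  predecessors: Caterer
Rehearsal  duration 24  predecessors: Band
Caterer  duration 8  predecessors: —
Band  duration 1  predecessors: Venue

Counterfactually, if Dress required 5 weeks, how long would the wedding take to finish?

29

Critical path before the change: Caterer→Dress→Seating→Decor = 8+8+8+5 = 29 giving 29 weeks.
Dress lies on that path, so at 5 weeks the path becomes 26 weeks.
New critical path: Venue→Band→Rehearsal = 4+1+24 = 29 ⇒ 29 weeks.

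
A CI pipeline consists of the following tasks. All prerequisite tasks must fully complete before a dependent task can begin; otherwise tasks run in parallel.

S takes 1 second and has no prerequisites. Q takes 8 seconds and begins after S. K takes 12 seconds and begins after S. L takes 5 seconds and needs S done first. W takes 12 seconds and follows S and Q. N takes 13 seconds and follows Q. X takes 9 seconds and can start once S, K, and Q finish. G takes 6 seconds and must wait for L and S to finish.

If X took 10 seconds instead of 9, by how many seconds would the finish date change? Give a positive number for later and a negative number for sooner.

1

Actual critical path: S→K→X = 1+12+9 = 22 ⇒ 22 seconds.
Since X is critical, the +1 change carries straight to that chain (now 23 seconds).
No other chain overtakes it, so the finish is 23 seconds.
Change in finish: 23 − 22 = +1 seconds.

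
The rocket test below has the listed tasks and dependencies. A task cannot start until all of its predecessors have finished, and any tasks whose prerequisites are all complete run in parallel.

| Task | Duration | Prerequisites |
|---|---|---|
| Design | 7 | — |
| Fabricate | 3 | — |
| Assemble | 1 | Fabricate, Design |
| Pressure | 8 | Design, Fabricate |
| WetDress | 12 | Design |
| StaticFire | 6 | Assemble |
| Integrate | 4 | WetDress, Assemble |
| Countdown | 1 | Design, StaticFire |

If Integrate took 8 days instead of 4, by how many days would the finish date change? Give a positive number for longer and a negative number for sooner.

Baseline: Design→WetDress→Integrate = 7+12+4 = 23 → 23 days.
Integrate is on the critical path; changing it to 8 makes that path 27 days.
That remains the longest chain; total 27 days.
Change in finish: 27 − 23 = +4 days.

4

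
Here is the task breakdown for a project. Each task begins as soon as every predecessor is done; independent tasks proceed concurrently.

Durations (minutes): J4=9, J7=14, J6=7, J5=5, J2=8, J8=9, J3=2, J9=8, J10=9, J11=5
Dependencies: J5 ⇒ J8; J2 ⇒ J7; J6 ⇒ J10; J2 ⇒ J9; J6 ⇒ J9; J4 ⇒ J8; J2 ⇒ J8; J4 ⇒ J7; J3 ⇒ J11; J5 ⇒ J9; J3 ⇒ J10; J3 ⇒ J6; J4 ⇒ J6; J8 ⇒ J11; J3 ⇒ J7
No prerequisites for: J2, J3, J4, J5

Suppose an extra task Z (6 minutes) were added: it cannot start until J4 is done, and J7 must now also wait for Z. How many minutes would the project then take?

Originally the project takes 25 minutes.
With Z inserted, J7 now waits for max(J3, J4, J2, Z).
New critical path: J4→Z→J7 = 9+6+14 = 29 ⇒ 29 minutes.

29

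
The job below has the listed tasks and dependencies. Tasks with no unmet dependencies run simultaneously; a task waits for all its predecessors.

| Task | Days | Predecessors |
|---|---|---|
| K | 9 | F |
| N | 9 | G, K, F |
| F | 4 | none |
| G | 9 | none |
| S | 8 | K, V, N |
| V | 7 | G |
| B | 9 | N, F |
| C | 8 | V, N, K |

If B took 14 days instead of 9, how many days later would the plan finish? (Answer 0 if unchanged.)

As given, the longest chain is F→K→N→B = 4+9+9+9 = 31, so the finish is 31 days.
B lies on that path, so at 14 days the path becomes 36 days.
That remains the longest chain; total 36 days.
Change in finish: 36 − 31 = +5 days.

5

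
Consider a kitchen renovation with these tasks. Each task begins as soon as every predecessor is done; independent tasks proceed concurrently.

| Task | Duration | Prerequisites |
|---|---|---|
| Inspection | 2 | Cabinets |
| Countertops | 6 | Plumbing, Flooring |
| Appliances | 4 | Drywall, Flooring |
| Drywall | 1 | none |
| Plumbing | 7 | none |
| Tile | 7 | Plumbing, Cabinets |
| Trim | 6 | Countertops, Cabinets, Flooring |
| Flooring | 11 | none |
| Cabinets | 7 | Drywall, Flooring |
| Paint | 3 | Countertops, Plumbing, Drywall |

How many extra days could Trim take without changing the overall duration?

1

Critical path: Flooring→Cabinets→Tile = 11+7+7 = 25, so the finish is 25 days.
Longest path through Trim: 24 days (earliest finish 24, latest finish 25).
So Trim can slip 25 − 24 = 1 day.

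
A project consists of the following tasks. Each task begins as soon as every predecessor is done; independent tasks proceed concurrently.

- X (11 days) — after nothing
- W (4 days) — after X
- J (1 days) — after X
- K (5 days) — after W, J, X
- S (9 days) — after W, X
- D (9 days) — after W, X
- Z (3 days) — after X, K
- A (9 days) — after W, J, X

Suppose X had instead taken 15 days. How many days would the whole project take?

28

The binding path is X→W→S = 11+4+9 = 24; finish at 24 days.
X is on the critical path; changing it to 15 makes that path 28 days.
That remains the longest chain; total 28 days.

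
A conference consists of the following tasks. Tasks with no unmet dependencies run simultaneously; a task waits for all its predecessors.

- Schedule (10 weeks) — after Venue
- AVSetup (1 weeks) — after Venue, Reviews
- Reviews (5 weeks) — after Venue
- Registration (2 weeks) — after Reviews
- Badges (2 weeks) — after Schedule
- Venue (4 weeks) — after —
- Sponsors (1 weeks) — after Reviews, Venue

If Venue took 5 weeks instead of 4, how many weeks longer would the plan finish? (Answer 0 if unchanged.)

1

Critical path before the change: Venue→Schedule→Badges = 4+10+2 = 16 giving 16 weeks.
Since Venue is critical, the +1 change carries straight to that chain (now 17 weeks).
The critical path is still Venue→Schedule→Badges; finish is now 17 weeks.
Change in finish: 17 − 16 = +1 weeks.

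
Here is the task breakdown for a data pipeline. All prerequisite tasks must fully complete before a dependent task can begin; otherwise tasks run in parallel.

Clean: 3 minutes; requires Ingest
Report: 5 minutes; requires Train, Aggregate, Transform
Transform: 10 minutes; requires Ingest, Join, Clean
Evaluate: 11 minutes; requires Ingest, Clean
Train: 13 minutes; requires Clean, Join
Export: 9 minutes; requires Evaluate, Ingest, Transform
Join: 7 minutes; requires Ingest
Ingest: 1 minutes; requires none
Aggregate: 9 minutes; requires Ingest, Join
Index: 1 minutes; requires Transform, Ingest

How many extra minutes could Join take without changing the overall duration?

0

Ingest→Join→Transform→Export = 1+7+10+9 = 27 sets the makespan at 27 minutes.
Join finishes as early as 8 and must finish by 8.
Slack of Join = 1 − 1 = 0 minutes.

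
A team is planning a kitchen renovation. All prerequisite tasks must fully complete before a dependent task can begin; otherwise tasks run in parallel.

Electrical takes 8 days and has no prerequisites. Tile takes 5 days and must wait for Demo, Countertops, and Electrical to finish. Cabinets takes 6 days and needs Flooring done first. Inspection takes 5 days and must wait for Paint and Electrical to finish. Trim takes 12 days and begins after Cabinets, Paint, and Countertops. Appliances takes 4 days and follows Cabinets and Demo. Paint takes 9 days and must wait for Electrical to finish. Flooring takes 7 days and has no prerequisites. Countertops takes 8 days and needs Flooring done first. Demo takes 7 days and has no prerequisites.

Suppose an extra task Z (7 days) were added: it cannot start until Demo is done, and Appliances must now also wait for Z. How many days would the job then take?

Originally the job takes 29 days.
With Z inserted, Appliances now waits for max(Cabinets, Demo, Z).
New critical path: Electrical→Paint→Trim = 8+9+12 = 29 ⇒ 29 days.

29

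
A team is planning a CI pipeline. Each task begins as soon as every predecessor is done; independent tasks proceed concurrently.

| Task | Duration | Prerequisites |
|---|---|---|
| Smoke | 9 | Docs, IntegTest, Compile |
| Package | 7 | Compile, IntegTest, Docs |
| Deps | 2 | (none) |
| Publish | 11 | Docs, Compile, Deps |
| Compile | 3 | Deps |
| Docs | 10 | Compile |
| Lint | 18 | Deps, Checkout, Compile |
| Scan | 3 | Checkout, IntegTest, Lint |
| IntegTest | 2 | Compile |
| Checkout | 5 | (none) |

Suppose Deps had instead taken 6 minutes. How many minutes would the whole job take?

30

As given, the longest chain is Deps→Compile→Lint→Scan = 2+3+18+3 = 26, so the finish is 26 minutes.
Deps lies on that path, so at 6 minutes the path becomes 30 minutes.
That remains the longest chain; total 30 minutes.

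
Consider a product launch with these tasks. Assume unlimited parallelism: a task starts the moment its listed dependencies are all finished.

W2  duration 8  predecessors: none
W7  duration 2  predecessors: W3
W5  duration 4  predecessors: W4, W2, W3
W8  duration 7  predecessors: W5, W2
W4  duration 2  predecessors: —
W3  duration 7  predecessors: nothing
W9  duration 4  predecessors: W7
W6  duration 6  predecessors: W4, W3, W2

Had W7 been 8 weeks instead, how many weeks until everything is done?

The binding path is W2→W5→W8 = 8+4+7 = 19; finish at 19 weeks.
W7 is off the critical path — its longest chain is 13 weeks, giving 6 of slack.
The critical path is still W2→W5→W8; finish is now 19 weeks.

19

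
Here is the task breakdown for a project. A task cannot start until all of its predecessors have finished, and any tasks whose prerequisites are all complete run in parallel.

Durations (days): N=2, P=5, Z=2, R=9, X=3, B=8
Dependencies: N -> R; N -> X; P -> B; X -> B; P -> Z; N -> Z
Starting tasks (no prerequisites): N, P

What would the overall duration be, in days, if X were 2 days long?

13

As given, the longest chain is N→X→B = 2+3+8 = 13, so the finish is 13 days.
Since X is critical, the -1 change carries straight to that chain (now 12 days).
New critical path: P→B = 5+8 = 13 ⇒ 13 days.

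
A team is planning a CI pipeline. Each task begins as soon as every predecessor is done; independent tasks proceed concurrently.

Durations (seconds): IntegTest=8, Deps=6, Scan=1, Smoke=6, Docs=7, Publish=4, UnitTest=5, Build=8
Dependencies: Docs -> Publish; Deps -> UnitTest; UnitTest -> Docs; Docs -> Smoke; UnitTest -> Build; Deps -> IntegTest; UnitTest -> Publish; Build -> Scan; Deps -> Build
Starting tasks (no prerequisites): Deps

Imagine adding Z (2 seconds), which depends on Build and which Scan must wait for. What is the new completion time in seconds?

24

Originally the job takes 24 seconds.
With Z inserted, Scan now waits for max(Build, Z).
New critical path: Deps→UnitTest→Docs→Smoke = 6+5+7+6 = 24 ⇒ 24 seconds.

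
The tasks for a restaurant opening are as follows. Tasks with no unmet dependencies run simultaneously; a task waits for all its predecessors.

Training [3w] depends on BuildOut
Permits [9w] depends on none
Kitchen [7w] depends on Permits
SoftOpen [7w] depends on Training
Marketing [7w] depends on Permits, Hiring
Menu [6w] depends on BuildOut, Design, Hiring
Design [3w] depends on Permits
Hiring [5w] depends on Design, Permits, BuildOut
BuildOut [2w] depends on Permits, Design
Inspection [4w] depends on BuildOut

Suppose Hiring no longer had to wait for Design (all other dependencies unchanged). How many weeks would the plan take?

With the dependency in place, Permits→Design→BuildOut→Hiring→Marketing = 9+3+2+5+7 = 26 sets the finish at 26 weeks.
Dropping Design→Hiring doesn't change Hiring's earliest start (14); another predecessor still binds.
After: Permits→Design→BuildOut→Hiring→Marketing = 9+3+2+5+7 = 26 → 26 weeks.

26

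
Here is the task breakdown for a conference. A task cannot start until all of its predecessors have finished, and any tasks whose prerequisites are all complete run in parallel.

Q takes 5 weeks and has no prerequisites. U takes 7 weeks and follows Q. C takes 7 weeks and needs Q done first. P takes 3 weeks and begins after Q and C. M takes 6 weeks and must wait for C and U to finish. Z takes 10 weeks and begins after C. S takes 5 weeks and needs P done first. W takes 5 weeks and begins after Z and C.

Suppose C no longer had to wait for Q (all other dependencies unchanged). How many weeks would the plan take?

Before: longest chain Q→C→Z→W = 5+7+10+5 = 27, finish 27.
Without Q→C, C's earliest start moves from 5 to 0.
After: C→Z→W = 7+10+5 = 22 → 22 weeks.

22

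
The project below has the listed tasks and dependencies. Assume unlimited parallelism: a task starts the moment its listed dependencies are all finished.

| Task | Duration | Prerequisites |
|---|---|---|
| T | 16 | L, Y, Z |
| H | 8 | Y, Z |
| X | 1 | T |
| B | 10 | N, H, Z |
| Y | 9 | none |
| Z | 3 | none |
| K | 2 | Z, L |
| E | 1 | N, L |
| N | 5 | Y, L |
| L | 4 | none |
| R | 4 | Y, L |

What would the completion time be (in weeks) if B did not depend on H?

Before: longest chain Y→H→B = 9+8+10 = 27, finish 27.
Without H→B, B's earliest start moves from 17 to 14.
New critical path: Y→T→X = 9+16+1 = 26 ⇒ 26 weeks.

26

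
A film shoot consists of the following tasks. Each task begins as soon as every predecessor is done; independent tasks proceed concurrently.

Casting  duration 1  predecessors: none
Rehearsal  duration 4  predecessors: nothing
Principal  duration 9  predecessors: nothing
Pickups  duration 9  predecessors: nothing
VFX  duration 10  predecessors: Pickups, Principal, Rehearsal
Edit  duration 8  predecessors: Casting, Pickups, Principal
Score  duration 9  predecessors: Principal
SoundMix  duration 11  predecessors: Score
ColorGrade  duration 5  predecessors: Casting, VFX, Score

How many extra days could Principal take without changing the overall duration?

0

The longest chain is Principal→Score→SoundMix = 9+9+11 = 29; overall finish 29 days.
Principal finishes as early as 9 and must finish by 9.
So Principal can slip 9 − 9 = 0 days.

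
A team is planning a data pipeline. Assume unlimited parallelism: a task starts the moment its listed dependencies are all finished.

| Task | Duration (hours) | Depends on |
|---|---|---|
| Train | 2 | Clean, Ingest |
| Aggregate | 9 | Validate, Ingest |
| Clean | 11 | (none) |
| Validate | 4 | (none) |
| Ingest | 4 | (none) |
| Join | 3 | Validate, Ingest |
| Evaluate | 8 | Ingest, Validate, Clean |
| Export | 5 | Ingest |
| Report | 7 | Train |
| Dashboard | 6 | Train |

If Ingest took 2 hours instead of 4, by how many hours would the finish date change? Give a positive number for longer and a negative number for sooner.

Baseline: Clean→Train→Report = 11+2+7 = 20 → 20 hours.
The longest path through Ingest is only 13 hours, so Ingest has float 7.
That remains the longest chain; total 20 hours.
Change in finish: 20 − 20 = +0 hours.

0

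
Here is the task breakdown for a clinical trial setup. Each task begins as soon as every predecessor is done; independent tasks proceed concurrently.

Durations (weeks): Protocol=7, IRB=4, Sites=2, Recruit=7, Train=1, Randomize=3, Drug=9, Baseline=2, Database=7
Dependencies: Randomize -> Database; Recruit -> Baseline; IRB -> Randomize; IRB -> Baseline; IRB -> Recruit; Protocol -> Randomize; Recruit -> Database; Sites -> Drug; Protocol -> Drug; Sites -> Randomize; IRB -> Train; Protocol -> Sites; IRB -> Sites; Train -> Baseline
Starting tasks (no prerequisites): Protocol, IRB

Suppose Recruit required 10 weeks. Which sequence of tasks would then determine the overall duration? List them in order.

Baseline: Protocol→Sites→Randomize→Database = 7+2+3+7 = 19 → 19 weeks.
Recruit has 1 week of float (longest path through it is 18).
New critical path: IRB→Recruit→Database = 4+10+7 = 21 ⇒ 21 weeks.

IRB, Recruit, Database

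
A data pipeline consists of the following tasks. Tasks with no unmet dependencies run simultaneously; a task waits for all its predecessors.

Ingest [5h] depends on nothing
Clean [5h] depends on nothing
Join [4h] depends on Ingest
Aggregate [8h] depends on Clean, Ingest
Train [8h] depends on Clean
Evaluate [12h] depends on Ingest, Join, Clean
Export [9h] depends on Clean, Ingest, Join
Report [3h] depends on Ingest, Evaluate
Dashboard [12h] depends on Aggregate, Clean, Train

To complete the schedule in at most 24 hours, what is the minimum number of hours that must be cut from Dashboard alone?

1

Current finish: 25 hours; target: 24.
Dashboard is on every critical path, so each hour cut from Dashboard cuts the finish by one (this holds down to a finish of 24).
Need 25 − 24 = 1 hour off Dashboard → Dashboard becomes 11 hours, finish becomes 24.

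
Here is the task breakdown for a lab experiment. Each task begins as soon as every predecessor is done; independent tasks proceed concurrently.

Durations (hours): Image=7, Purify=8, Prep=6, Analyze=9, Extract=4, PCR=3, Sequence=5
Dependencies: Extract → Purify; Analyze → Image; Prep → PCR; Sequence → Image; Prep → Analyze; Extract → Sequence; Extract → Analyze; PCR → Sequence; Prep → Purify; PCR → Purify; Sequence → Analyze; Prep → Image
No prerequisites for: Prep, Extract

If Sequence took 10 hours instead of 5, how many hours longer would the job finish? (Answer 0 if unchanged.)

5

The binding path is Prep→PCR→Sequence→Analyze→Image = 6+3+5+9+7 = 30; finish at 30 hours.
Sequence lies on that path, so at 10 hours the path becomes 35 hours.
No other chain overtakes it, so the finish is 35 hours.
Change in finish: 35 − 30 = +5 hours.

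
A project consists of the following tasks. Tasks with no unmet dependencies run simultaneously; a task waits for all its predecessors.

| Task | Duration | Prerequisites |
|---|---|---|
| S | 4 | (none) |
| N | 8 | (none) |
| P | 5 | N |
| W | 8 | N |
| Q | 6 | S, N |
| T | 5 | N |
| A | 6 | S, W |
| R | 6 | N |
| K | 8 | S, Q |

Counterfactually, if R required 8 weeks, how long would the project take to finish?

Baseline: N→W→A = 8+8+6 = 22 → 22 weeks.
The longest path through R is only 14 weeks, so R has float 8.
That remains the longest chain; total 22 weeks.

22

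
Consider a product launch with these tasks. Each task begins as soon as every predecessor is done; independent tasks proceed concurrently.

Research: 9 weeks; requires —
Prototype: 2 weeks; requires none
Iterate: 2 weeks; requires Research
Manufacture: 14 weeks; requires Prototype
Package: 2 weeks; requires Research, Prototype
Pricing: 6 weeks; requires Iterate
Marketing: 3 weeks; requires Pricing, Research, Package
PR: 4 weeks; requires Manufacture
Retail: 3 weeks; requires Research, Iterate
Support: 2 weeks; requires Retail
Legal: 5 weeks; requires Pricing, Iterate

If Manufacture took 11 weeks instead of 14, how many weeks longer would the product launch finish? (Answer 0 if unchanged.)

0

The binding path is Research→Iterate→Pricing→Legal = 9+2+6+5 = 22; finish at 22 weeks.
Manufacture has 2 weeks of float (longest path through it is 20).
The critical path is still Research→Iterate→Pricing→Legal; finish is now 22 weeks.
Change in finish: 22 − 22 = +0 weeks.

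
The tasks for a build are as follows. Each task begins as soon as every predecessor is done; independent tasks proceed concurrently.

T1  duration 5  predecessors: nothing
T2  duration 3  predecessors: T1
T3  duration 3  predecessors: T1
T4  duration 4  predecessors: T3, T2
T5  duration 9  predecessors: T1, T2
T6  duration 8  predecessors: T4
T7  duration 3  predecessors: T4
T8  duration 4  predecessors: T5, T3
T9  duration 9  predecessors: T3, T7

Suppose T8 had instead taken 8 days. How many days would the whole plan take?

25

Baseline: T1→T2→T4→T7→T9 = 5+3+4+3+9 = 24 → 24 days.
T8 is off the critical path — its longest chain is 21 days, giving 3 of slack.
Now T1→T2→T5→T8 = 5+3+9+8 = 25 is longest, so the finish becomes 25 days.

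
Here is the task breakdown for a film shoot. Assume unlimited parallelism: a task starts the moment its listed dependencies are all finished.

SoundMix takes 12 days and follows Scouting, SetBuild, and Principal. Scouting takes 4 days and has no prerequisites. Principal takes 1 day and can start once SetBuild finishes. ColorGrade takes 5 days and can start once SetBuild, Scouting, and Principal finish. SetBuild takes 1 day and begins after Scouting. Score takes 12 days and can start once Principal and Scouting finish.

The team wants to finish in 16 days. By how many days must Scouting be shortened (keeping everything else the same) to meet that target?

2

Current finish: 18 days; target: 16.
Scouting is on every critical path, so each day cut from Scouting cuts the finish by one (this holds down to a finish of 15).
Need 18 − 16 = 2 days off Scouting → Scouting becomes 2 days, finish becomes 16.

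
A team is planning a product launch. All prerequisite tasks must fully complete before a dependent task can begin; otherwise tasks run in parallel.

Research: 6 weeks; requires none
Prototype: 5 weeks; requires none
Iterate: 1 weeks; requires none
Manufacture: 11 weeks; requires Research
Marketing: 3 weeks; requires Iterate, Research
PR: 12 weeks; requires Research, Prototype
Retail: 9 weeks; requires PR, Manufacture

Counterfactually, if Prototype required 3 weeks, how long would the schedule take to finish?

As given, the longest chain is Research→PR→Retail = 6+12+9 = 27, so the finish is 27 weeks.
Prototype is off the critical path — its longest chain is 26 weeks, giving 1 of slack.
No other chain overtakes it, so the finish is 27 weeks.

27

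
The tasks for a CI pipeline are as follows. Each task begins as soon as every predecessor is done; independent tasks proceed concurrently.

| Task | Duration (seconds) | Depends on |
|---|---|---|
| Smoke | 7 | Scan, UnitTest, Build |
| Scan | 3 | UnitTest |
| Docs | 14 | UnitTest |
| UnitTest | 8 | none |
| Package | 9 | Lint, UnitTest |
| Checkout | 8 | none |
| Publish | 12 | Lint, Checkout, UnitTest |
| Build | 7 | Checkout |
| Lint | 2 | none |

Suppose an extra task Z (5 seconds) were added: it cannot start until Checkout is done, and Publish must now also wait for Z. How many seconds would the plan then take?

25

Originally the plan takes 22 seconds.
With Z inserted, Publish now waits for max(Lint, Checkout, UnitTest, Z).
New critical path: Checkout→Z→Publish = 8+5+12 = 25 ⇒ 25 seconds.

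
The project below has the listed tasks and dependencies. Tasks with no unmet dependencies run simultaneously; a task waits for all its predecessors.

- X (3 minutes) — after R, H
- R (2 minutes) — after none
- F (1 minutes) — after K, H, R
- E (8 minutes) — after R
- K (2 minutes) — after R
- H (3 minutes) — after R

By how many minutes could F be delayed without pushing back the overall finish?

4

The longest chain is R→E = 2+8 = 10; overall finish 10 minutes.
Longest path through F: 6 minutes (earliest finish 6, latest finish 10).
So F can slip 10 − 6 = 4 minutes.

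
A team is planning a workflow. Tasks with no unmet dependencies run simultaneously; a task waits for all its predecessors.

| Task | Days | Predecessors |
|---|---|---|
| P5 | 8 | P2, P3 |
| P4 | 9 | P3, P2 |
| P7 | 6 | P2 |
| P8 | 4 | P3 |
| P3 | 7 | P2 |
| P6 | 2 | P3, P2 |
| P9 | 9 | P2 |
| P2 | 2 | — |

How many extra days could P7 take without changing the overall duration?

10

P2→P3→P4 = 2+7+9 = 18 sets the makespan at 18 days.
P7 finishes as early as 8 and must finish by 18.
So P7 can slip 18 − 8 = 10 days.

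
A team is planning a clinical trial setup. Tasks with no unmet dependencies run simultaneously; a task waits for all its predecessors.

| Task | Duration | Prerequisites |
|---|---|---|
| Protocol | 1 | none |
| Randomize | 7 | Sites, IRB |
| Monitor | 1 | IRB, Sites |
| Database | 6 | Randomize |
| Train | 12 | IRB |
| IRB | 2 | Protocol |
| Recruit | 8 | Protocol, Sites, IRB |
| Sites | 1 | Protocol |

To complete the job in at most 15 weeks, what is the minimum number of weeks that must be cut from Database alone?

Current finish: 16 weeks; target: 15.
Database is on every critical path, so each week cut from Database cuts the finish by one (this holds down to a finish of 15).
Need 16 − 15 = 1 week off Database → Database becomes 5 weeks, finish becomes 15.

1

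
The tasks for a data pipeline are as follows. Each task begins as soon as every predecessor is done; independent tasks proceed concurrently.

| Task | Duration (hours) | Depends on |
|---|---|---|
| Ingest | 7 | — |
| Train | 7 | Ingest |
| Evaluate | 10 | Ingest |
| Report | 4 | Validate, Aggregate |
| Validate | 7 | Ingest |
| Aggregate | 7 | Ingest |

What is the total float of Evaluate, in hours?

1

Critical path: Ingest→Validate→Report = 7+7+4 = 18, so the finish is 18 hours.
Evaluate finishes as early as 17 and must finish by 18.
So Evaluate can slip 18 − 17 = 1 hour.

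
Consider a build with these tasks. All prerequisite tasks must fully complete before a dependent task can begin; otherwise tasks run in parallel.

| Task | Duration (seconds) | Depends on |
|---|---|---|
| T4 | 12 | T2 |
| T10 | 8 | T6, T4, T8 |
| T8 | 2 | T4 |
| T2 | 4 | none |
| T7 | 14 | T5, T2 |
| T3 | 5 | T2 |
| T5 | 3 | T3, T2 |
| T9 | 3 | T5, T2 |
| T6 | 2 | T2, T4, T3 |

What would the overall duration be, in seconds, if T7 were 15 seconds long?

27

The binding path is T2→T3→T5→T7 = 4+5+3+14 = 26; finish at 26 seconds.
T7 lies on that path, so at 15 seconds the path becomes 27 seconds.
No other chain overtakes it, so the finish is 27 seconds.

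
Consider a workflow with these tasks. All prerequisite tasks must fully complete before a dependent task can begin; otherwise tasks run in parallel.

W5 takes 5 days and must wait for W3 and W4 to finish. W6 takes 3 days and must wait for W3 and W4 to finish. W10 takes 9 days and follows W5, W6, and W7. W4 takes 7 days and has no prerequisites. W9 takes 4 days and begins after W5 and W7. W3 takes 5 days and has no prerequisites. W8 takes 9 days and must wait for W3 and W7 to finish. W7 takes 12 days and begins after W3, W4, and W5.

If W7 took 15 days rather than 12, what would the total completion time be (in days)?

The binding path is W4→W5→W7→W8 = 7+5+12+9 = 33; finish at 33 days.
Since W7 is critical, the +3 change carries straight to that chain (now 36 days).
That remains the longest chain; total 36 days.

36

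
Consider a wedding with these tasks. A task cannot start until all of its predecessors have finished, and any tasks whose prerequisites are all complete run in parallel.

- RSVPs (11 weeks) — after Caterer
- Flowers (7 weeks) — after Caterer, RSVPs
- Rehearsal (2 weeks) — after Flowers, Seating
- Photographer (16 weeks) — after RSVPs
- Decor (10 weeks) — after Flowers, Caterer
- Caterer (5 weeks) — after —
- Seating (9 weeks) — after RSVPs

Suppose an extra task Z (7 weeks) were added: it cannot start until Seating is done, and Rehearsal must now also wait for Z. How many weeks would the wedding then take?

Originally the wedding takes 33 weeks.
With Z inserted, Rehearsal now waits for max(Flowers, Seating, Z).
New critical path: Caterer→RSVPs→Seating→Z→Rehearsal = 5+11+9+7+2 = 34 ⇒ 34 weeks.

34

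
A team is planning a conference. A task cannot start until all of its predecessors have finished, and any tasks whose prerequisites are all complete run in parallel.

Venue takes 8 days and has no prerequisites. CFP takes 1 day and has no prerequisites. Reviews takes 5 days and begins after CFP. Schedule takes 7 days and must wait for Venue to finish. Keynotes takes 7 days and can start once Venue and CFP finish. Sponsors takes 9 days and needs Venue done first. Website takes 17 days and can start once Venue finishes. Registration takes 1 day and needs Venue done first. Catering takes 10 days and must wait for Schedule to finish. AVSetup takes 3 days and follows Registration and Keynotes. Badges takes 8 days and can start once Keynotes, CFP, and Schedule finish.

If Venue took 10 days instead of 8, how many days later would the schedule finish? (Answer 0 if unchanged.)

The binding path is Venue→Schedule→Catering = 8+7+10 = 25; finish at 25 days.
Venue lies on that path, so at 10 days the path becomes 27 days.
No other chain overtakes it, so the finish is 27 days.
Change in finish: 27 − 25 = +2 days.

2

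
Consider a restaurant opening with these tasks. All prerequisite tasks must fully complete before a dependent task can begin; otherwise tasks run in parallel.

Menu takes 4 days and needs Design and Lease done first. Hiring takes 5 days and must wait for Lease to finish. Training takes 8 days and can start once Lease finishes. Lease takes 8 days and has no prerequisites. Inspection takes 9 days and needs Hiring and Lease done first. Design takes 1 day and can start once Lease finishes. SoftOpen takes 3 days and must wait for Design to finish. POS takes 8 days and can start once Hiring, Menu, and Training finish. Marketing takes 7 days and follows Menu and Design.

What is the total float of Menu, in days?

3

The longest chain is Lease→Training→POS = 8+8+8 = 24; overall finish 24 days.
The longest chain containing Menu totals 21 days.
Slack of Menu = 12 − 9 = 3 days.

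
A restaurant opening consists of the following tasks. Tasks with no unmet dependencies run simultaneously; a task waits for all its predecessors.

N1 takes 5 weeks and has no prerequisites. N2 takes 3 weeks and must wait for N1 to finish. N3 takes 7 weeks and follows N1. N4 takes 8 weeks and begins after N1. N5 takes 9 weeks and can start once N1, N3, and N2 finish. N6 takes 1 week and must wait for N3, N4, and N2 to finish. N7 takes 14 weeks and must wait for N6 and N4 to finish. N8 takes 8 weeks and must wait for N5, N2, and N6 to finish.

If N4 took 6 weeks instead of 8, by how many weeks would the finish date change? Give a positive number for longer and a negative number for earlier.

0

As given, the longest chain is N1→N3→N5→N8 = 5+7+9+8 = 29, so the finish is 29 weeks.
N4 has 1 week of float (longest path through it is 28).
That remains the longest chain; total 29 weeks.
Change in finish: 29 − 29 = +0 weeks.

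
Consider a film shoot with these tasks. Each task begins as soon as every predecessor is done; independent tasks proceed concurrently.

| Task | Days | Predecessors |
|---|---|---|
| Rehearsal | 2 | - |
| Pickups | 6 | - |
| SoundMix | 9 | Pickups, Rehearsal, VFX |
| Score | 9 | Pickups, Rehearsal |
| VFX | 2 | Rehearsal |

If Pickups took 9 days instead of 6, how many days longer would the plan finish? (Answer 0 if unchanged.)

Actual critical path: Pickups→Score = 6+9 = 15 ⇒ 15 days.
Pickups is on the critical path; changing it to 9 makes that path 18 days.
The critical path is still Pickups→Score; finish is now 18 days.
Change in finish: 18 − 15 = +3 days.

3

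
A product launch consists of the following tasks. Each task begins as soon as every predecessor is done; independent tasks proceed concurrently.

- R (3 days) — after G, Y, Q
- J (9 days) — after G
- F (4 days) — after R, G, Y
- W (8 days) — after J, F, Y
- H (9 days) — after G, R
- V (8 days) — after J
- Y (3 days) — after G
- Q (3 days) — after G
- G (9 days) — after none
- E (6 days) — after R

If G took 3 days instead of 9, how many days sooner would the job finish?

Actual critical path: G→Y→R→F→W = 9+3+3+4+8 = 27 ⇒ 27 days.
G is on the critical path; changing it to 3 makes that path 21 days.
The critical path is still G→Y→R→F→W; finish is now 21 days.
Change in finish: 21 − 27 = -6 days.

6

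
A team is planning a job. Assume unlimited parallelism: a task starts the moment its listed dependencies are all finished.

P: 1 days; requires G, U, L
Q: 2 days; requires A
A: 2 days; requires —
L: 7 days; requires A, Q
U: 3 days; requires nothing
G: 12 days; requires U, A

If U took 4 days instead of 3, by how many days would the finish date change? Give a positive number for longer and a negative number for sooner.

1

Critical path before the change: U→G→P = 3+12+1 = 16 giving 16 days.
U is on the critical path; changing it to 4 makes that path 17 days.
The critical path is still U→G→P; finish is now 17 days.
Change in finish: 17 − 16 = +1 days.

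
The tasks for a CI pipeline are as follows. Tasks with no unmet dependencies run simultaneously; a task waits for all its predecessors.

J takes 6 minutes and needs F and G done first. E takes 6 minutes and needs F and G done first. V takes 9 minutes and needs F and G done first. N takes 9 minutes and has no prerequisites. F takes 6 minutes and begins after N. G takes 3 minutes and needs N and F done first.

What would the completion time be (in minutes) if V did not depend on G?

Before: longest chain N→F→G→V = 9+6+3+9 = 27, finish 27.
Without G→V, V's earliest start moves from 18 to 15.
After: N→F→G→E = 9+6+3+6 = 24 → 24 minutes.

24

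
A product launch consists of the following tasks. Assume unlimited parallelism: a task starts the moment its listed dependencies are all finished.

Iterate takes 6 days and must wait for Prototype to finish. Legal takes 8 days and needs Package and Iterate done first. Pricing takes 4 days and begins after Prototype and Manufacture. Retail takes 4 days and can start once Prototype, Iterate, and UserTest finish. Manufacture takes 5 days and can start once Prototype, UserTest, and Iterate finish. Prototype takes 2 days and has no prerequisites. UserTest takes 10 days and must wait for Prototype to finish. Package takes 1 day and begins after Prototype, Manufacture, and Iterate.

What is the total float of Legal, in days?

The longest chain is Prototype→UserTest→Manufacture→Package→Legal = 2+10+5+1+8 = 26; overall finish 26 days.
Legal finishes as early as 26 and must finish by 26.
Slack of Legal = 18 − 18 = 0 days.

0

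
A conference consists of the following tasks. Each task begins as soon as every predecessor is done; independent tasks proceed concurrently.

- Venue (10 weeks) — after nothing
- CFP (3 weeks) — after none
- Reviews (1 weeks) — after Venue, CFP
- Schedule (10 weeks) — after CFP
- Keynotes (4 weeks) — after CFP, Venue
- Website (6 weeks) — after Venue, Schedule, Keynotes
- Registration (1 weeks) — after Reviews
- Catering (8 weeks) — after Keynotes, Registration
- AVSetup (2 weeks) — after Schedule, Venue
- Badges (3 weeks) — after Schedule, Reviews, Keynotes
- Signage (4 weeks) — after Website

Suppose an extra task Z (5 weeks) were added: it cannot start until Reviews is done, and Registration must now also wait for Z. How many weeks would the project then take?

25

Originally the project takes 24 weeks.
With Z inserted, Registration now waits for max(Reviews, Z).
New critical path: Venue→Reviews→Z→Registration→Catering = 10+1+5+1+8 = 25 ⇒ 25 weeks.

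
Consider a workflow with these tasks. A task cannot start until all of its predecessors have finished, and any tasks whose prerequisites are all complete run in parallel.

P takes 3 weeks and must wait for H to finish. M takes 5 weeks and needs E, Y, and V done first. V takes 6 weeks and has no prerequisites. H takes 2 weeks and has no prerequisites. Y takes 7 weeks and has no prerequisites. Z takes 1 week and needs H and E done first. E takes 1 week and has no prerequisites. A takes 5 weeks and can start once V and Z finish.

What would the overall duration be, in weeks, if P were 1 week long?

12

As given, the longest chain is Y→M = 7+5 = 12, so the finish is 12 weeks.
The longest path through P is only 5 weeks, so P has float 7.
The critical path is still Y→M; finish is now 12 weeks.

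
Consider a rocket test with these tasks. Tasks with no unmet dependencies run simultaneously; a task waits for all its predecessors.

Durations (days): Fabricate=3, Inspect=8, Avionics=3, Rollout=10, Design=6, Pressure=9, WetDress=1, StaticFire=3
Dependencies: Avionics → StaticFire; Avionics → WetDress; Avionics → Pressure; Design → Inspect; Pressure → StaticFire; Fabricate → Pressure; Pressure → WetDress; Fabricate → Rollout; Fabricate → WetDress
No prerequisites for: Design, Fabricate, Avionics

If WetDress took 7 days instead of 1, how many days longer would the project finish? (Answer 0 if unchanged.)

Baseline: Fabricate→Pressure→StaticFire = 3+9+3 = 15 → 15 days.
The longest path through WetDress is only 13 days, so WetDress has float 2.
The binding chain switches to Fabricate→Pressure→WetDress = 3+9+7 = 19; finish 19 days.
Change in finish: 19 − 15 = +4 days.

4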